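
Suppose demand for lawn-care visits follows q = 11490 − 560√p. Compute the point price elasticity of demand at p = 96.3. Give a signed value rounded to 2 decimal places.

-0.46

dq/dp = −560/(2√p) = -28.5328. At p = 96.3, q = 5994.58.
Ed = (dq/dp)·(p/q) = (-28.5328) × (96.3/5994.58) = -0.4583…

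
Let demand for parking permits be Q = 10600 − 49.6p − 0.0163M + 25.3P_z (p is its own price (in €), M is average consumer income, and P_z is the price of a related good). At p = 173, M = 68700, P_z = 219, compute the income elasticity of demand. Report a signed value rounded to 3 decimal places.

At the given values, Q = 10600 − 49.6(173) − 0.0163(68700) + 25.3(219) = 6440.09.
∂Q/∂M = -0.0163.
E = (-0.0163) × (68700/6440.09) = -0.17388…

-0.174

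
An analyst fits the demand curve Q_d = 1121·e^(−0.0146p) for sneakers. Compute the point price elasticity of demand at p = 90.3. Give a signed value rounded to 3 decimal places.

dQ_d/dp = −0.0146·Q_d = -4.37919. At p = 90.3, Q_d = 299.944.
Ed = (dQ_d/dp)·(p/Q_d) = (-4.37919) × (90.3/299.944) = -1.31838

-1.318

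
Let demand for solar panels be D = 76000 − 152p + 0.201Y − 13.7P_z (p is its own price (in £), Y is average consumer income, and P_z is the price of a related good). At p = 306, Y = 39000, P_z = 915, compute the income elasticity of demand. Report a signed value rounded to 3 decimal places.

At the given values, D = 76000 − 152(306) + 0.201(39000) − 13.7(915) = 24791.5.
∂D/∂Y = 0.201.
E = (0.201) × (39000/24791.5) = 0.31619…

0.316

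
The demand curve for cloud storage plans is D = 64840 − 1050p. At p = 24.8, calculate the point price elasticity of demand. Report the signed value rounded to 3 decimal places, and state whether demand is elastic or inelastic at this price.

-0.671; inelastic

dD/dp = −1050. At p = 24.8, D = 64840 − 1050(24.8) = 38800.
Ed = (dD/dp)·(p/D) = −1050 × (24.8/38800) = -0.67113…
|Ed| = 0.671 < 1, so demand is inelastic.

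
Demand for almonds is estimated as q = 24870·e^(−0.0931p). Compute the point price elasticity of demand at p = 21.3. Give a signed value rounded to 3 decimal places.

-1.983

dq/dp = −0.0931·q = -318.718. At p = 21.3, q = 3423.39.
Ed = (dq/dp)·(p/q) = (-318.718) × (21.3/3423.39) = -1.98303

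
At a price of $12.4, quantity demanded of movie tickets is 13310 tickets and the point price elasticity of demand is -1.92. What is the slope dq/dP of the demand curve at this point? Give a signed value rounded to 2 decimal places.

Ed = (dq/dP)·(P/q) ⇒ dq/dP = Ed·q/P = (-1.92)·13310/12.4 = -2060.9032…

-2060.90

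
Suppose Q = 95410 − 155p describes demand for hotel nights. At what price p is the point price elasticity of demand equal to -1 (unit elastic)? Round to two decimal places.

Ed = −155p/(95410 − 155p). Set this equal to -1:
155p = 1·(95410 − 155p) ⇒ 155p(1 + 1) = 1·95410
p = 1·95410 / (155·2) = 307.7741…

307.77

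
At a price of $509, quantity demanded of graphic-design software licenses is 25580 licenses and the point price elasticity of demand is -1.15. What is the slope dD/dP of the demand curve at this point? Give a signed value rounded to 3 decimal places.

-57.794

Ed = (dD/dP)·(P/D) ⇒ dD/dP = Ed·D/P = (-1.15)·25580/509 = -57.79371…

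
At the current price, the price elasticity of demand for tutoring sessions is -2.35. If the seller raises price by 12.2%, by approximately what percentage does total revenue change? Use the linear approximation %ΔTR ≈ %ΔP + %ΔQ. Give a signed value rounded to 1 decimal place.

-16.5%

%ΔQ ≈ Ed × %ΔP = (-2.35) × (+12.2%) = -28.6700%
%ΔTR ≈ %ΔP + %ΔQ = (+12.2%) + (-28.6700%) = -16.4700%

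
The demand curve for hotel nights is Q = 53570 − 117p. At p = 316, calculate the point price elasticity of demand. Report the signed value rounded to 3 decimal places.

dQ/dp = −117. At p = 316, Q = 53570 − 117(316) = 16598.
Ed = (dQ/dp)·(p/Q) = −117 × (316/16598) = -2.22749…

-2.227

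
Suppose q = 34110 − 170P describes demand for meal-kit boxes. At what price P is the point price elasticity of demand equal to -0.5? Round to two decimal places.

Ed = −170P/(34110 − 170P). Set this equal to -0.5:
170P = 0.5·(34110 − 170P) ⇒ 170P(1 + 0.5) = 0.5·34110
P = 0.5·34110 / (170·1.5) = 66.8823…

66.88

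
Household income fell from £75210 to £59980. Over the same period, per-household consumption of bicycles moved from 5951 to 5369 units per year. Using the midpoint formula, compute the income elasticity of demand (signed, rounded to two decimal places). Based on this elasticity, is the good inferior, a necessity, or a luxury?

0.46; necessity

%ΔQ = (5369 − 5951)/[( 5951 + 5369)/2] = -582/5660 = -0.102826…
%ΔIncome = (59980 − 75210)/[( 75210 + 59980)/2] = -15230/67595 = -0.225312…
E_income = (-582/5660) / (-15230/67595) = 0.4563…
0 < E_income < 1 ⇒ normal good, necessity.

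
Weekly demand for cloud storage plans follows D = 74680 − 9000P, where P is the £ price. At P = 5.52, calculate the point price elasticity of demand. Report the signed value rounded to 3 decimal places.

dD/dP = −9000. At P = 5.52, D = 74680 − 9000(5.52) = 25000.
Ed = (dD/dP)·(P/D) = −9000 × (5.52/25000) = -1.9872

-1.987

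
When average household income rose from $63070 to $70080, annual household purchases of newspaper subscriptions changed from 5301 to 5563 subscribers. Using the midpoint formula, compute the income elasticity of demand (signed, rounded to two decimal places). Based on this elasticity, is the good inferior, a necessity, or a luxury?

%ΔQ = (5563 − 5301)/[( 5301 + 5563)/2] = 262/5432 = 0.048232…
%ΔIncome = (70080 − 63070)/[( 63070 + 70080)/2] = 7010/66575 = 0.105294…
E_income = (262/5432) / (7010/66575) = 0.4580…
0 < E_income < 1 ⇒ normal good, necessity.

0.46; necessity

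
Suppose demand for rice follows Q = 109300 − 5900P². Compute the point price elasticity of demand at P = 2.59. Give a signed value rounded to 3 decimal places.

dQ/dP = −2·5900·P = -30562. At P = 2.59, Q = 69722.21.
Ed = (dQ/dP)·(P/Q) = (-30562) × (2.59/69722.21) = -1.13529…

-1.135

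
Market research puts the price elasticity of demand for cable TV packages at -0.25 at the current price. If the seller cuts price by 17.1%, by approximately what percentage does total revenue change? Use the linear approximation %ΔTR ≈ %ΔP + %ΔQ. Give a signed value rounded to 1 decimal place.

%ΔQ ≈ Ed × %ΔP = (-0.25) × (-17.1%) = +4.2750%
%ΔTR ≈ %ΔP + %ΔQ = (-17.1%) + (+4.2750%) = -12.8250%

-12.8%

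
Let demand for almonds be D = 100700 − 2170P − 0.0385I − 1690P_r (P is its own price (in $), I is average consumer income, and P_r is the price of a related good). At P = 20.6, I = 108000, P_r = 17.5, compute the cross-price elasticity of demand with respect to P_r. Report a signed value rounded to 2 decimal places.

-1.33

At the given values, D = 100700 − 2170(20.6) − 0.0385(108000) − 1690(17.5) = 22265.
∂D/∂P_r = -1690.
E = (-1690) × (17.5/22265) = -1.3283…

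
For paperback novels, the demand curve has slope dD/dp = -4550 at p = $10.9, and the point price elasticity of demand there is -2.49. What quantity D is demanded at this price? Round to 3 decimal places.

19917.671

Ed = (dD/dp)·(p/D) ⇒ D = (dD/dp)·p/Ed = (-4550)·10.9/(-2.49) = 19917.67068…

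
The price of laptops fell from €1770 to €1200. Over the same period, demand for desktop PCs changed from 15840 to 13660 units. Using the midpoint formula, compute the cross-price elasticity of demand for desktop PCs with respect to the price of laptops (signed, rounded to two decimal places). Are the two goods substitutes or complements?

0.39; substitutes

%ΔQ_{desktop PCs} = (13660 − 15840)/avg = -2180/14750 = -0.147796…
%ΔP_{laptops} = (1200 − 1770)/avg = -570/1485 = -0.383838…
E_cross = (-2180/14750) / (-570/1485) = 0.3850…
E_cross > 0 ⇒ the goods are substitutes.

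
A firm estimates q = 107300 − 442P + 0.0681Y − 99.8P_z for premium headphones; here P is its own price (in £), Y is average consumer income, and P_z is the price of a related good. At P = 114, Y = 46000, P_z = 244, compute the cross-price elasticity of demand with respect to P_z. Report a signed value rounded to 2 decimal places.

At the given values, q = 107300 − 442(114) + 0.0681(46000) − 99.8(244) = 35693.4.
∂q/∂P_z = -99.8.
E = (-99.8) × (244/35693.4) = -0.6822…

-0.68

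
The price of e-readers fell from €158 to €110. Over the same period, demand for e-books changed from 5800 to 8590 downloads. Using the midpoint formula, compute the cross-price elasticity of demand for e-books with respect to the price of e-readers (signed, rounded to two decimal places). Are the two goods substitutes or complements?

%ΔQ_{e-books} = (8590 − 5800)/avg = 2790/7195 = 0.387769…
%ΔP_{e-readers} = (110 − 158)/avg = -48/134 = -0.358208…
E_cross = (2790/7195) / (-48/134) = -1.0825…
E_cross < 0 ⇒ the goods are complements.

-1.08; complements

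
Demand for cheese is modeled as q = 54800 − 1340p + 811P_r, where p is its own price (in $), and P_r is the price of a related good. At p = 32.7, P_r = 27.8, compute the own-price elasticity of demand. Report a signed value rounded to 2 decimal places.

At the given values, q = 54800 − 1340(32.7) + 811(27.8) = 33527.8.
∂q/∂p = −1340.
E = (-1340) × (32.7/33527.8) = -1.3069…

-1.31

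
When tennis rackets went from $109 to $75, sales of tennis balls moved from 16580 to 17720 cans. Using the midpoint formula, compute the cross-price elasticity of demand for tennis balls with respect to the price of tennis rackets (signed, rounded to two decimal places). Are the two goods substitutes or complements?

%ΔQ_{tennis balls} = (17720 − 16580)/avg = 1140/17150 = 0.066472…
%ΔP_{tennis rackets} = (75 − 109)/avg = -34/92 = -0.369565…
E_cross = (1140/17150) / (-34/92) = -0.1798…
E_cross < 0 ⇒ the goods are complements.

-0.18; complements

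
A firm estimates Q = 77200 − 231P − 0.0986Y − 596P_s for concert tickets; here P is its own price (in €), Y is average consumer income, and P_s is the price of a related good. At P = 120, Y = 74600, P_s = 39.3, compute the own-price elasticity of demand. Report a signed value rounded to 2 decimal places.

At the given values, Q = 77200 − 231(120) − 0.0986(74600) − 596(39.3) = 18701.64.
∂Q/∂P = −231.
E = (-231) × (120/18701.64) = -1.4822…

-1.48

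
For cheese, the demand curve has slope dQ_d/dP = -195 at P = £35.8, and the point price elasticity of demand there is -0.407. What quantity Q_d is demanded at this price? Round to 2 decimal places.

17152.33

Ed = (dQ_d/dP)·(P/Q_d) ⇒ Q_d = (dQ_d/dP)·P/Ed = (-195)·35.8/(-0.407) = 17152.3341…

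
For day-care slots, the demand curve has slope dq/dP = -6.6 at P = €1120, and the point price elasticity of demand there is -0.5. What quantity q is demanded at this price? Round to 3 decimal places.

14784.000

Ed = (dq/dP)·(P/q) ⇒ q = (dq/dP)·P/Ed = (-6.6)·1120/(-0.5) = 14784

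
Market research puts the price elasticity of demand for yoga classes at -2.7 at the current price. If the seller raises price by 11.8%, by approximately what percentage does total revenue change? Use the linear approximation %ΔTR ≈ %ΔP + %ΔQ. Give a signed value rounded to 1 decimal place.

-20.1%

%ΔQ ≈ Ed × %ΔP = (-2.7) × (+11.8%) = -31.8600%
%ΔTR ≈ %ΔP + %ΔQ = (+11.8%) + (-31.8600%) = -20.0600%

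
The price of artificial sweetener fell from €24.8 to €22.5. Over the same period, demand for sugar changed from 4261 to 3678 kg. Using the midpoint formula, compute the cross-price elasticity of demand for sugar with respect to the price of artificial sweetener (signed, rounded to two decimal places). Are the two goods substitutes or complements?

1.51; substitutes

%ΔQ_{sugar} = (3678 − 4261)/avg = -583/3969.5 = -0.146869…
%ΔP_{artificial sweetener} = (22.5 − 24.8)/avg = -2.3/23.65 = -0.097251…
E_cross = (-583/3969.5) / (-2.3/23.65) = 1.5102…
E_cross > 0 ⇒ the goods are substitutes.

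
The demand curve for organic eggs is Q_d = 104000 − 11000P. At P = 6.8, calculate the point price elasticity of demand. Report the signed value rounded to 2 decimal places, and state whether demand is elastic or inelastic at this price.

-2.56; elastic

dQ_d/dP = −11000. At P = 6.8, Q_d = 104000 − 11000(6.8) = 29200.
Ed = (dQ_d/dP)·(P/Q_d) = −11000 × (6.8/29200) = -2.5616…
|Ed| = 2.56 > 1, so demand is elastic.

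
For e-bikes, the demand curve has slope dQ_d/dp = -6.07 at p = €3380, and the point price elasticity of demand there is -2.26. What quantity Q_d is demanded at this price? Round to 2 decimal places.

Ed = (dQ_d/dp)·(p/Q_d) ⇒ Q_d = (dQ_d/dp)·p/Ed = (-6.07)·3380/(-2.26) = 9078.1415…

9078.14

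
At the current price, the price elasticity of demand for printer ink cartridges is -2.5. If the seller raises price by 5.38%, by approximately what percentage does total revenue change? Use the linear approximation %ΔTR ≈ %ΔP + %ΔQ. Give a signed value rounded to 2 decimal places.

-8.07%

%ΔQ ≈ Ed × %ΔP = (-2.5) × (+5.38%) = -13.4500%
%ΔTR ≈ %ΔP + %ΔQ = (+5.38%) + (-13.4500%) = -8.0700%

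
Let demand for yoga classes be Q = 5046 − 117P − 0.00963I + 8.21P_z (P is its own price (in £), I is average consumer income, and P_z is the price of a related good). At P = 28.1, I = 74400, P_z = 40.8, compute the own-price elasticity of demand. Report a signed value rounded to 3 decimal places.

-2.388

At the given values, Q = 5046 − 117(28.1) − 0.00963(74400) + 8.21(40.8) = 1376.796.
∂Q/∂P = −117.
E = (-117) × (28.1/1376.796) = -2.38793…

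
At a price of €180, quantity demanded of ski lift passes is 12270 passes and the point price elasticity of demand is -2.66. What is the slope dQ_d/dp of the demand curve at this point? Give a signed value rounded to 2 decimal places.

-181.32

Ed = (dQ_d/dp)·(p/Q_d) ⇒ dQ_d/dp = Ed·Q_d/p = (-2.66)·12270/180 = -181.3233…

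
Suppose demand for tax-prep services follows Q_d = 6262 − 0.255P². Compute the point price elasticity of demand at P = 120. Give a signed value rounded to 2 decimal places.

-2.84

dQ_d/dP = −2·0.255·P = -61.2. At P = 120, Q_d = 2590.
Ed = (dQ_d/dP)·(P/Q_d) = (-61.2) × (120/2590) = -2.8355…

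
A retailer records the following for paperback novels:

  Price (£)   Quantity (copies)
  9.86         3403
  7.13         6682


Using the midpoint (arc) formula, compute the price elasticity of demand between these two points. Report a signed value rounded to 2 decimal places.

%ΔQ = (6682 − 3403) / [(3403 + 6682)/2] = 3279/5042.5 = 0.650272…
%ΔP = (7.13 − 9.86) / [(9.86 + 7.13)/2] = -2.73/8.495 = -0.321365…
Arc Ed = %ΔQ / %ΔP = (3279/5042.5) / (-2.73/8.495) = -2.0234…

-2.02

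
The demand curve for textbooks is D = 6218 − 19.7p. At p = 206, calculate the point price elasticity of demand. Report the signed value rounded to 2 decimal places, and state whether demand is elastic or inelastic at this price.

-1.88; elastic

dD/dp = −19.7. At p = 206, D = 6218 − 19.7(206) = 2159.8.
Ed = (dD/dp)·(p/D) = −19.7 × (206/2159.8) = -1.8789…
|Ed| = 1.88 > 1, so demand is elastic.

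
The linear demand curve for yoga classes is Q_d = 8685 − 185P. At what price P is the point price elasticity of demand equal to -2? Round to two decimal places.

Ed = −185P/(8685 − 185P). Set this equal to -2:
185P = 2·(8685 − 185P) ⇒ 185P(1 + 2) = 2·8685
P = 2·8685 / (185·3) = 31.2972…

31.30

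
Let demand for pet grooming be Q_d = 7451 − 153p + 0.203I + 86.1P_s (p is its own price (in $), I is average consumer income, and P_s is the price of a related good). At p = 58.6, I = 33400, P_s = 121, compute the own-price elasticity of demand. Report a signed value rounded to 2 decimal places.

-0.57

At the given values, Q_d = 7451 − 153(58.6) + 0.203(33400) + 86.1(121) = 15683.5.
∂Q_d/∂p = −153.
E = (-153) × (58.6/15683.5) = -0.5716…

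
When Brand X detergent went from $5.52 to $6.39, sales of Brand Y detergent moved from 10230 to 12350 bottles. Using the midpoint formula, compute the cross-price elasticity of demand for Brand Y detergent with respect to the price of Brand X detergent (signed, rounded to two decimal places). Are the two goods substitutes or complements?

%ΔQ_{Brand Y detergent} = (12350 − 10230)/avg = 2120/11290 = 0.187776…
%ΔP_{Brand X detergent} = (6.39 − 5.52)/avg = 0.87/5.955 = 0.146095…
E_cross = (2120/11290) / (0.87/5.955) = 1.2852…
E_cross > 0 ⇒ the goods are substitutes.

1.29; substitutes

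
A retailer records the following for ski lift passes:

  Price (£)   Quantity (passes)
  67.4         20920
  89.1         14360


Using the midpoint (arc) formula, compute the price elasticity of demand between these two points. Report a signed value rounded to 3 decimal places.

%ΔQ = (14360 − 20920) / [(20920 + 14360)/2] = -6560/17640 = -0.371882…
%ΔP = (89.1 − 67.4) / [(67.4 + 89.1)/2] = 21.7/78.25 = 0.277316…
Arc Ed = %ΔQ / %ΔP = (-6560/17640) / (21.7/78.25) = -1.34100…

-1.341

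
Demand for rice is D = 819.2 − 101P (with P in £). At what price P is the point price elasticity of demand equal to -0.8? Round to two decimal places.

Ed = −101P/(819.2 − 101P). Set this equal to -0.8:
101P = 0.8·(819.2 − 101P) ⇒ 101P(1 + 0.8) = 0.8·819.2
P = 0.8·819.2 / (101·1.8) = 3.6048…

3.60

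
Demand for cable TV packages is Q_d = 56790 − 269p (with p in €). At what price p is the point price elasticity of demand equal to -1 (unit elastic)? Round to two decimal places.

105.56

Ed = −269p/(56790 − 269p). Set this equal to -1:
269p = 1·(56790 − 269p) ⇒ 269p(1 + 1) = 1·56790
p = 1·56790 / (269·2) = 105.5576…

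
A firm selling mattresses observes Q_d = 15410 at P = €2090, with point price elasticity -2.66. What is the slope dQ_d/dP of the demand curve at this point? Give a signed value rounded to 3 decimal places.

Ed = (dQ_d/dP)·(P/Q_d) ⇒ dQ_d/dP = Ed·Q_d/P = (-2.66)·15410/2090 = -19.61272…

-19.613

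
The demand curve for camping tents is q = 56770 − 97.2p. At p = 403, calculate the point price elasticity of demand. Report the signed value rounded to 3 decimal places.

-2.226

dq/dp = −97.2. At p = 403, q = 56770 − 97.2(403) = 17598.4.
Ed = (dq/dp)·(p/q) = −97.2 × (403/17598.4) = -2.22586…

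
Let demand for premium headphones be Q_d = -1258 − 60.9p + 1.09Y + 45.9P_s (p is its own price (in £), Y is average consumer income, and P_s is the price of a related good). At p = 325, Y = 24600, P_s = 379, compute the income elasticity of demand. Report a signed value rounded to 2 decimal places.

At the given values, Q_d = -1258 − 60.9(325) + 1.09(24600) + 45.9(379) = 23159.6.
∂Q_d/∂Y = 1.09.
E = (1.09) × (24600/23159.6) = 1.1577…

1.16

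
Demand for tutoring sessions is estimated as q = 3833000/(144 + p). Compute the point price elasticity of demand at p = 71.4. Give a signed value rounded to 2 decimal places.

-0.33

dq/dp = −3833000/(144 + p)² = -82.6128. At p = 71.4, q = 17794.8.
Ed = (dq/dp)·(p/q) = (-82.6128) × (71.4/17794.8) = -0.3314…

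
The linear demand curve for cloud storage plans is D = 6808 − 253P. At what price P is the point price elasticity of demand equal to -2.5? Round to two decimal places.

Ed = −253P/(6808 − 253P). Set this equal to -2.5:
253P = 2.5·(6808 − 253P) ⇒ 253P(1 + 2.5) = 2.5·6808
P = 2.5·6808 / (253·3.5) = 19.2207…

19.22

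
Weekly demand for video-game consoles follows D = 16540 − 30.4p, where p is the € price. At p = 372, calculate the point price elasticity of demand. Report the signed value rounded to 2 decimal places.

-2.16

dD/dp = −30.4. At p = 372, D = 16540 − 30.4(372) = 5231.2.
Ed = (dD/dp)·(p/D) = −30.4 × (372/5231.2) = -2.1617…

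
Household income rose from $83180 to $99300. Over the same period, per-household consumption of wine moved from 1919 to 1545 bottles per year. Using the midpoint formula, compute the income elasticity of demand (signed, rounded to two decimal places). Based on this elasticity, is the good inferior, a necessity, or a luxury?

%ΔQ = (1545 − 1919)/[( 1919 + 1545)/2] = -374/1732 = -0.215935…
%ΔIncome = (99300 − 83180)/[( 83180 + 99300)/2] = 16120/91240 = 0.176676…
E_income = (-374/1732) / (16120/91240) = -1.2222…
E_income < 0 ⇒ inferior good.

-1.22; inferior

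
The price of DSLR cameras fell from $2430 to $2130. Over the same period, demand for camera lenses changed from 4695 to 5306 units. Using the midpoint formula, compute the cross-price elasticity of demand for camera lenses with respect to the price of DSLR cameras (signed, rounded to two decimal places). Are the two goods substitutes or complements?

-0.93; complements

%ΔQ_{camera lenses} = (5306 − 4695)/avg = 611/5000.5 = 0.122187…
%ΔP_{DSLR cameras} = (2130 − 2430)/avg = -300/2280 = -0.131578…
E_cross = (611/5000.5) / (-300/2280) = -0.9286…
E_cross < 0 ⇒ the goods are complements.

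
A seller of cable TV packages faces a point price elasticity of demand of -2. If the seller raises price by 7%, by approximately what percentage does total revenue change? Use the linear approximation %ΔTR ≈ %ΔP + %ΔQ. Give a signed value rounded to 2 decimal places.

%ΔQ ≈ Ed × %ΔP = (-2) × (+7%) = -14.0000%
%ΔTR ≈ %ΔP + %ΔQ = (+7%) + (-14.0000%) = -7.0000%

-7.00%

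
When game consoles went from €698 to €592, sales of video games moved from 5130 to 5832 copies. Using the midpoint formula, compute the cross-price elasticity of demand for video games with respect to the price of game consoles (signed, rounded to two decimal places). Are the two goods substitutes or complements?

%ΔQ_{video games} = (5832 − 5130)/avg = 702/5481 = 0.128078…
%ΔP_{game consoles} = (592 − 698)/avg = -106/645 = -0.164341…
E_cross = (702/5481) / (-106/645) = -0.7793…
E_cross < 0 ⇒ the goods are complements.

-0.78; complements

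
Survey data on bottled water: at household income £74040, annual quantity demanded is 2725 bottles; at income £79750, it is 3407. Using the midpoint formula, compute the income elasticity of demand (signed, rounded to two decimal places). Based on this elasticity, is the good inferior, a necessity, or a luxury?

%ΔQ = (3407 − 2725)/[( 2725 + 3407)/2] = 682/3066 = 0.222439…
%ΔIncome = (79750 − 74040)/[( 74040 + 79750)/2] = 5710/76895 = 0.074257…
E_income = (682/3066) / (5710/76895) = 2.9955…
E_income > 1 ⇒ normal good, luxury.

3.00; luxury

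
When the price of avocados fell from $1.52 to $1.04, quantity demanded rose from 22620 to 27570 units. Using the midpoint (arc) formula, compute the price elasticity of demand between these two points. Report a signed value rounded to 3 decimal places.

-0.526

%ΔQ = (27570 − 22620) / [(22620 + 27570)/2] = 4950/25095 = 0.197250…
%ΔP = (1.04 − 1.52) / [(1.52 + 1.04)/2] = -0.48/1.28 = -0.375
Arc Ed = %ΔQ / %ΔP = (4950/25095) / (-0.48/1.28) = -0.52600…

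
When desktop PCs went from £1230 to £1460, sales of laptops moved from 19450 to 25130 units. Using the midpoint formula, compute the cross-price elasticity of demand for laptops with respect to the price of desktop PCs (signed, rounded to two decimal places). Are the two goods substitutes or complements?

%ΔQ_{laptops} = (25130 − 19450)/avg = 5680/22290 = 0.254822…
%ΔP_{desktop PCs} = (1460 − 1230)/avg = 230/1345 = 0.171003…
E_cross = (5680/22290) / (230/1345) = 1.4901…
E_cross > 0 ⇒ the goods are substitutes.

1.49; substitutes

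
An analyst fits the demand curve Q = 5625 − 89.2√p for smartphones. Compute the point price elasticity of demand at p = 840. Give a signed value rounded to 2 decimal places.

-0.43

dQ/dp = −89.2/(2√p) = -1.53885. At p = 840, Q = 3039.74.
Ed = (dQ/dp)·(p/Q) = (-1.53885) × (840/3039.74) = -0.4252…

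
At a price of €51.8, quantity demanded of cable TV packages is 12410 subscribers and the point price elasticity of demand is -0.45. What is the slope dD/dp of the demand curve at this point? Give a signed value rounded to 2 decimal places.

-107.81

Ed = (dD/dp)·(p/D) ⇒ dD/dp = Ed·D/p = (-0.45)·12410/51.8 = -107.8088…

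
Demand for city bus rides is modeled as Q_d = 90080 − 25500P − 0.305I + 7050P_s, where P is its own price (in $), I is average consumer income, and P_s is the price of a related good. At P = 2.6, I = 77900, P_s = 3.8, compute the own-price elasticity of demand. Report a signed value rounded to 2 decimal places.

-2.47

At the given values, Q_d = 90080 − 25500(2.6) − 0.305(77900) + 7050(3.8) = 26810.5.
∂Q_d/∂P = −25500.
E = (-25500) × (2.6/26810.5) = -2.4729…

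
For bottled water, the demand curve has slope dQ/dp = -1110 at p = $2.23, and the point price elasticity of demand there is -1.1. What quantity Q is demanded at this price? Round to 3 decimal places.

Ed = (dQ/dp)·(p/Q) ⇒ Q = (dQ/dp)·p/Ed = (-1110)·2.23/(-1.1) = 2250.27272…

2250.273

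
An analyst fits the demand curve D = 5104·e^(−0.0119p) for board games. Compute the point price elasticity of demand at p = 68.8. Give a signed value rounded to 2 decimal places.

-0.82

dD/dp = −0.0119·D = -26.785. At p = 68.8, D = 2250.84.
Ed = (dD/dp)·(p/D) = (-26.785) × (68.8/2250.84) = -0.8187…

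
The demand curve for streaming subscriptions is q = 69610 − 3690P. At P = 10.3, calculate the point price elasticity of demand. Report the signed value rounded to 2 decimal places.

-1.20

dq/dP = −3690. At P = 10.3, q = 69610 − 3690(10.3) = 31603.
Ed = (dq/dP)·(P/q) = −3690 × (10.3/31603) = -1.2026…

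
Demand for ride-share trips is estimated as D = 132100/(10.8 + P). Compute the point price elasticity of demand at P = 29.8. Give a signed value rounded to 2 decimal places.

-0.73

dD/dP = −132100/(10.8 + P)² = -80.1403. At P = 29.8, D = 3253.69.
Ed = (dD/dP)·(P/D) = (-80.1403) × (29.8/3253.69) = -0.7339…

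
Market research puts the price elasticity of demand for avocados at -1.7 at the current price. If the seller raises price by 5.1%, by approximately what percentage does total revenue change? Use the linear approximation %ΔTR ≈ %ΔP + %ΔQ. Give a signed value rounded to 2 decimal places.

-3.57%

%ΔQ ≈ Ed × %ΔP = (-1.7) × (+5.1%) = -8.6700%
%ΔTR ≈ %ΔP + %ΔQ = (+5.1%) + (-8.6700%) = -3.5700%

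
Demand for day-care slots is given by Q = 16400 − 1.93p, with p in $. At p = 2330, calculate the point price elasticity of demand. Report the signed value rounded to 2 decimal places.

dQ/dp = −1.93. At p = 2330, Q = 16400 − 1.93(2330) = 11903.1.
Ed = (dQ/dp)·(p/Q) = −1.93 × (2330/11903.1) = -0.3777…

-0.38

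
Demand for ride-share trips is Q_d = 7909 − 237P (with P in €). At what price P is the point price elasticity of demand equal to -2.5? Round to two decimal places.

Ed = −237P/(7909 − 237P). Set this equal to -2.5:
237P = 2.5·(7909 − 237P) ⇒ 237P(1 + 2.5) = 2.5·7909
P = 2.5·7909 / (237·3.5) = 23.8366…

23.84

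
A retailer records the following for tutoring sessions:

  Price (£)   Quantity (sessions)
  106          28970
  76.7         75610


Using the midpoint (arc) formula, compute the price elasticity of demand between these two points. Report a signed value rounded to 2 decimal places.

%ΔQ = (75610 − 28970) / [(28970 + 75610)/2] = 46640/52290 = 0.891948…
%ΔP = (76.7 − 106) / [(106 + 76.7)/2] = -29.3/91.35 = -0.320744…
Arc Ed = %ΔQ / %ΔP = (46640/52290) / (-29.3/91.35) = -2.7808…

-2.78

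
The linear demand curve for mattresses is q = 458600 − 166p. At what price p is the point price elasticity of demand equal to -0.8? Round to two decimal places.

Ed = −166p/(458600 − 166p). Set this equal to -0.8:
166p = 0.8·(458600 − 166p) ⇒ 166p(1 + 0.8) = 0.8·458600
p = 0.8·458600 / (166·1.8) = 1227.8447…

1227.84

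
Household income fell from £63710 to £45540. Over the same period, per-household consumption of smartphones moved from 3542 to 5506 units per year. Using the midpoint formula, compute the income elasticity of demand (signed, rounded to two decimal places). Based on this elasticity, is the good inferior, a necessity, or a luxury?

%ΔQ = (5506 − 3542)/[( 3542 + 5506)/2] = 1964/4524 = 0.434129…
%ΔIncome = (45540 − 63710)/[( 63710 + 45540)/2] = -18170/54625 = -0.332631…
E_income = (1964/4524) / (-18170/54625) = -1.3051…
E_income < 0 ⇒ inferior good.

-1.31; inferior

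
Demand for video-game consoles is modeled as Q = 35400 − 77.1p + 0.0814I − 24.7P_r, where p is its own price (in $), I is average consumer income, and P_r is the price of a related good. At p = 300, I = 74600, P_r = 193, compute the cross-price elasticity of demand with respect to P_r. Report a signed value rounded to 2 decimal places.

At the given values, Q = 35400 − 77.1(300) + 0.0814(74600) − 24.7(193) = 13575.34.
∂Q/∂P_r = -24.7.
E = (-24.7) × (193/13575.34) = -0.3511…

-0.35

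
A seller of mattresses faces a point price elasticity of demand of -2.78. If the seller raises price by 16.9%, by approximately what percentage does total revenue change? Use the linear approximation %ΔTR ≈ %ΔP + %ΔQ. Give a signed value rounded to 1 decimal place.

-30.1%

%ΔQ ≈ Ed × %ΔP = (-2.78) × (+16.9%) = -46.9820%
%ΔTR ≈ %ΔP + %ΔQ = (+16.9%) + (-46.9820%) = -30.0820%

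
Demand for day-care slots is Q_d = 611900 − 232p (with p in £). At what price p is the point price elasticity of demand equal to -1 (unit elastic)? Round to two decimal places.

Ed = −232p/(611900 − 232p). Set this equal to -1:
232p = 1·(611900 − 232p) ⇒ 232p(1 + 1) = 1·611900
p = 1·611900 / (232·2) = 1318.75

1318.75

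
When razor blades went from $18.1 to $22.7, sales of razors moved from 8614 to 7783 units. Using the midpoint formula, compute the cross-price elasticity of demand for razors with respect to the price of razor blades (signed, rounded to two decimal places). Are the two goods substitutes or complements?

%ΔQ_{razors} = (7783 − 8614)/avg = -831/8198.5 = -0.101360…
%ΔP_{razor blades} = (22.7 − 18.1)/avg = 4.6/20.4 = 0.225490…
E_cross = (-831/8198.5) / (4.6/20.4) = -0.4495…
E_cross < 0 ⇒ the goods are complements.

-0.45; complements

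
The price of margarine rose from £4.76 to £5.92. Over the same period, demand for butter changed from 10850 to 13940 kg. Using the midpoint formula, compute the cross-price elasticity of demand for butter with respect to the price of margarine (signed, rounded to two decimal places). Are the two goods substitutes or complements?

1.15; substitutes

%ΔQ_{butter} = (13940 − 10850)/avg = 3090/12395 = 0.249294…
%ΔP_{margarine} = (5.92 − 4.76)/avg = 1.16/5.34 = 0.217228…
E_cross = (3090/12395) / (1.16/5.34) = 1.1476…
E_cross > 0 ⇒ the goods are substitutes.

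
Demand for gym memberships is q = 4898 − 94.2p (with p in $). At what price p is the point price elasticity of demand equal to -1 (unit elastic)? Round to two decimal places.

26.00

Ed = −94.2p/(4898 − 94.2p). Set this equal to -1:
94.2p = 1·(4898 − 94.2p) ⇒ 94.2p(1 + 1) = 1·4898
p = 1·4898 / (94.2·2) = 25.9978…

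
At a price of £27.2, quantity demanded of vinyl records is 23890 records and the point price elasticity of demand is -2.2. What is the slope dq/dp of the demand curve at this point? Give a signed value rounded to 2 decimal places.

Ed = (dq/dp)·(p/q) ⇒ dq/dp = Ed·q/p = (-2.2)·23890/27.2 = -1932.2794…

-1932.28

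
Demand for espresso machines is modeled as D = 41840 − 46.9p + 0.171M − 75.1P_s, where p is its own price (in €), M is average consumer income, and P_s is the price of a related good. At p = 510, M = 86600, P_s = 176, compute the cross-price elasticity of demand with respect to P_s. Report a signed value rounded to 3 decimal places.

At the given values, D = 41840 − 46.9(510) + 0.171(86600) − 75.1(176) = 19512.
∂D/∂P_s = -75.1.
E = (-75.1) × (176/19512) = -0.67740…

-0.677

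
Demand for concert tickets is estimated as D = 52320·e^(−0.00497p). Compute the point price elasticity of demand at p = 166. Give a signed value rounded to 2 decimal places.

-0.83

dD/dp = −0.00497·D = -113.952. At p = 166, D = 22928.
Ed = (dD/dp)·(p/D) = (-113.952) × (166/22928) = -0.8250…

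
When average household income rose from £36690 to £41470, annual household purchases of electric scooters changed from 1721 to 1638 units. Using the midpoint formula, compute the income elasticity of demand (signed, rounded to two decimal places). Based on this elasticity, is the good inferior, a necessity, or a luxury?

%ΔQ = (1638 − 1721)/[( 1721 + 1638)/2] = -83/1679.5 = -0.049419…
%ΔIncome = (41470 − 36690)/[( 36690 + 41470)/2] = 4780/39080 = 0.122313…
E_income = (-83/1679.5) / (4780/39080) = -0.4040…
E_income < 0 ⇒ inferior good.

-0.40; inferior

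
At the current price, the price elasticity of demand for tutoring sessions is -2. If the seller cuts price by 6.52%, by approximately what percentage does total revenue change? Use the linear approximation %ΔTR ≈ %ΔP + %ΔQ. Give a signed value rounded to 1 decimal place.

%ΔQ ≈ Ed × %ΔP = (-2) × (-6.52%) = +13.0400%
%ΔTR ≈ %ΔP + %ΔQ = (-6.52%) + (+13.0400%) = +6.5200%

+6.5%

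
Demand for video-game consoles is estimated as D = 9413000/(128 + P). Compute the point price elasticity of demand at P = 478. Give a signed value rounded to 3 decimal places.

-0.789

dD/dP = −9413000/(128 + P)² = -25.632. At P = 478, D = 15533.
Ed = (dD/dP)·(P/D) = (-25.632) × (478/15533) = -0.78877…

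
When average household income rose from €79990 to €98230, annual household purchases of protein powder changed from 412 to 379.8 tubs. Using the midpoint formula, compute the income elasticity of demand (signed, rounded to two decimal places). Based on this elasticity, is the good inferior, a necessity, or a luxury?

%ΔQ = (379.8 − 412)/[( 412 + 379.8)/2] = -32.2/395.9 = -0.081333…
%ΔIncome = (98230 − 79990)/[( 79990 + 98230)/2] = 18240/89110 = 0.204690…
E_income = (-32.2/395.9) / (18240/89110) = -0.3973…
E_income < 0 ⇒ inferior good.

-0.40; inferior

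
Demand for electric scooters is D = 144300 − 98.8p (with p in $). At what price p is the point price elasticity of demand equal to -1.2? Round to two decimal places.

Ed = −98.8p/(144300 − 98.8p). Set this equal to -1.2:
98.8p = 1.2·(144300 − 98.8p) ⇒ 98.8p(1 + 1.2) = 1.2·144300
p = 1.2·144300 / (98.8·2.2) = 796.6507…

796.65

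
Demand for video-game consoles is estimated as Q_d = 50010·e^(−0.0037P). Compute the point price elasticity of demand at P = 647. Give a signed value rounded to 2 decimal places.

-2.39

dQ_d/dP = −0.0037·Q_d = -16.8889. At P = 647, Q_d = 4564.56.
Ed = (dQ_d/dP)·(P/Q_d) = (-16.8889) × (647/4564.56) = -2.3939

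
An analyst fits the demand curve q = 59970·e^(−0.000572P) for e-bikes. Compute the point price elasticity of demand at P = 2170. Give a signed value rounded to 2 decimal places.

-1.24

dq/dP = −0.000572·q = -9.9144. At P = 2170, q = 17332.9.
Ed = (dq/dP)·(P/q) = (-9.9144) × (2170/17332.9) = -1.2412…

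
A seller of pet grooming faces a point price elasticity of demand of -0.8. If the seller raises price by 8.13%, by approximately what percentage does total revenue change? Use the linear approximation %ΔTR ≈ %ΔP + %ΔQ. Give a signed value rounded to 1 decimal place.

+1.6%

%ΔQ ≈ Ed × %ΔP = (-0.8) × (+8.13%) = -6.5040%
%ΔTR ≈ %ΔP + %ΔQ = (+8.13%) + (-6.5040%) = +1.6260%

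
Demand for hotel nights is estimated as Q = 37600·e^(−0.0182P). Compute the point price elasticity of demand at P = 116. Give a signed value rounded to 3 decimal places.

-2.111

dQ/dP = −0.0182·Q = -82.8661. At P = 116, Q = 4553.08.
Ed = (dQ/dP)·(P/Q) = (-82.8661) × (116/4553.08) = -2.1112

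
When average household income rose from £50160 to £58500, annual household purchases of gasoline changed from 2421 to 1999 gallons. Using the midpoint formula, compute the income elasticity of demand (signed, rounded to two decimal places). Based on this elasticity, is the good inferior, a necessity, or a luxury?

-1.24; inferior

%ΔQ = (1999 − 2421)/[( 2421 + 1999)/2] = -422/2210 = -0.190950…
%ΔIncome = (58500 − 50160)/[( 50160 + 58500)/2] = 8340/54330 = 0.153506…
E_income = (-422/2210) / (8340/54330) = -1.2439…
E_income < 0 ⇒ inferior good.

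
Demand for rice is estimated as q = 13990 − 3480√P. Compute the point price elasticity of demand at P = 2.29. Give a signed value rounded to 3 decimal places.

dq/dP = −3480/(2√P) = -1149.82. At P = 2.29, q = 8723.8.
Ed = (dq/dP)·(P/q) = (-1149.82) × (2.29/8723.8) = -0.30182…

-0.302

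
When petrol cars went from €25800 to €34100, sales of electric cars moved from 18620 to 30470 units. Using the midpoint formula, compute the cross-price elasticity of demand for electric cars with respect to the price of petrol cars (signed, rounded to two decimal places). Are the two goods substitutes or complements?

%ΔQ_{electric cars} = (30470 − 18620)/avg = 11850/24545 = 0.482786…
%ΔP_{petrol cars} = (34100 − 25800)/avg = 8300/29950 = 0.277128…
E_cross = (11850/24545) / (8300/29950) = 1.7421…
E_cross > 0 ⇒ the goods are substitutes.

1.74; substitutes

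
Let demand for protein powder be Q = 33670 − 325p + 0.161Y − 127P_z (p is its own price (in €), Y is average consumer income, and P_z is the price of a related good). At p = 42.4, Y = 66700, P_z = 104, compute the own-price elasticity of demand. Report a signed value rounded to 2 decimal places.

At the given values, Q = 33670 − 325(42.4) + 0.161(66700) − 127(104) = 17420.7.
∂Q/∂p = −325.
E = (-325) × (42.4/17420.7) = -0.7910…

-0.79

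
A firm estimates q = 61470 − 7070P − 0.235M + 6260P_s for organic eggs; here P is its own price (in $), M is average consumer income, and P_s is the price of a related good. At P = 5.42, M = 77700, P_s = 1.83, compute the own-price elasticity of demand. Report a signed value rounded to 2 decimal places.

-2.34

At the given values, q = 61470 − 7070(5.42) − 0.235(77700) + 6260(1.83) = 16346.9.
∂q/∂P = −7070.
E = (-7070) × (5.42/16346.9) = -2.3441…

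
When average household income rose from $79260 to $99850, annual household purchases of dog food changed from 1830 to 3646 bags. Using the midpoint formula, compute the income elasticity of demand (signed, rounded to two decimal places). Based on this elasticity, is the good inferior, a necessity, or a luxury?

%ΔQ = (3646 − 1830)/[( 1830 + 3646)/2] = 1816/2738 = 0.663257…
%ΔIncome = (99850 − 79260)/[( 79260 + 99850)/2] = 20590/89555 = 0.229914…
E_income = (1816/2738) / (20590/89555) = 2.8848…
E_income > 1 ⇒ normal good, luxury.

2.88; luxury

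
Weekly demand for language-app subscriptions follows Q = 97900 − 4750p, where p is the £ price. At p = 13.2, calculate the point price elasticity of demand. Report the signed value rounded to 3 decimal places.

dQ/dp = −4750. At p = 13.2, Q = 97900 − 4750(13.2) = 35200.
Ed = (dQ/dp)·(p/Q) = −4750 × (13.2/35200) = -1.78125

-1.781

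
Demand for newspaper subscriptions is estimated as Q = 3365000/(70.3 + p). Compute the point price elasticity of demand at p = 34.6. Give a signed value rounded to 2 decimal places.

dQ/dp = −3365000/(70.3 + p)² = -305.798. At p = 34.6, Q = 32078.2.
Ed = (dQ/dp)·(p/Q) = (-305.798) × (34.6/32078.2) = -0.3298…

-0.33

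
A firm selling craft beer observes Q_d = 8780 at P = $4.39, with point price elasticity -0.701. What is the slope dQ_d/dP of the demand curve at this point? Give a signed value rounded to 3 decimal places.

Ed = (dQ_d/dP)·(P/Q_d) ⇒ dQ_d/dP = Ed·Q_d/P = (-0.701)·8780/4.39 = -1402

-1402.000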